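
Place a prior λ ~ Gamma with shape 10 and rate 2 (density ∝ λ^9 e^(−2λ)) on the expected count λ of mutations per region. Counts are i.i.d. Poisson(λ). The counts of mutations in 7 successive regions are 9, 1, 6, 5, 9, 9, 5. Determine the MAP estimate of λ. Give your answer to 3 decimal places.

λ̂_MAP = 5.889

Σxᵢ = 9+1+6+5+9+9+5 = 44, with n = 7.
Posterior ∝ λ^9e^(−2λ) · λ^44e^(−7λ) = λ^53e^(−9λ), i.e. Gamma(shape=54, rate=9).
The mode of a Gamma(a, b) with a ≥ 1 (shape–rate) is (a−1)/b = 53/9 ≈ 5.889.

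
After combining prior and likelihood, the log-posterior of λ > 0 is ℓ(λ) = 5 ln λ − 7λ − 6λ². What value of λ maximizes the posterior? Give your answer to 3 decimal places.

ℓ'(λ) = 5/λ − 7 − 12λ. Setting this to zero and multiplying by λ: 12λ² + 7λ − 5 = 0.
λ = (−7 + √(7² + 4·12·5)) / (2·12) = (−7 + √289) / 24 = (−7 + 17)/24 = 5/12.
ℓ''(λ) = −5/λ² − 12 < 0, confirming a maximum.

λ̂_MAP = 0.417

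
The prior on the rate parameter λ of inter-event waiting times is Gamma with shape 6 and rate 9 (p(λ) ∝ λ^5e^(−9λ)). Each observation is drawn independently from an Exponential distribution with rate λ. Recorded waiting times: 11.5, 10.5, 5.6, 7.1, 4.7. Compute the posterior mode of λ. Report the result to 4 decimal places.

λ̂_MAP = 0.2066

The Exponential(rate=λ) likelihood is ∝ λ^n e^(−λΣtᵢ). Here n = 5 and Σtᵢ = 11.5 + 10.5 + 5.6 + 7.1 + 4.7 = 39.4.
Posterior ∝ λ^5e^(−9λ) · λ^5e^(−39.4λ) = λ^10e^(−48.4λ), i.e. Gamma(11, 48.4).
Mode = (a−1)/b = 10/48.4 ≈ 0.2066.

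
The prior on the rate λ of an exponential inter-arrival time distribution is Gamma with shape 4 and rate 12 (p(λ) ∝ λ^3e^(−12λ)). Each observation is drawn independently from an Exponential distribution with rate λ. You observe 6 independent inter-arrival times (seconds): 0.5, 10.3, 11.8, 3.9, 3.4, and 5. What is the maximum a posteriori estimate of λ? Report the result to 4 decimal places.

λ̂_MAP = 0.1919

The Exponential(rate=λ) likelihood is ∝ λ^n e^(−λΣtᵢ). Here n = 6 and Σtᵢ = 0.5 + 10.3 + 11.8 + 3.9 + 3.4 + 5 = 34.9.
Posterior ∝ λ^3e^(−12λ) · λ^6e^(−34.9λ) = λ^9e^(−46.9λ), i.e. Gamma(10, 46.9).
Mode = (a−1)/b = 9/46.9 ≈ 0.1919.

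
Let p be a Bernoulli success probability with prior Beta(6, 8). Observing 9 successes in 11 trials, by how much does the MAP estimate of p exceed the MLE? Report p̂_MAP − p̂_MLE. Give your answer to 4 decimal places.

MAP − MLE = -0.2095

Posterior is Beta(15, 10); MAP = (15−1)/(25−2) = 14/23 ≈ 0.60870.
MLE ignores the prior: p̂_MLE = k/n = 9/11 ≈ 0.81818.
Difference = 14/23 − 9/11 = -53/253 ≈ -0.2095.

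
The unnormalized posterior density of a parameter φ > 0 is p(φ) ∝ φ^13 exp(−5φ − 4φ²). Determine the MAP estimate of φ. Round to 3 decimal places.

φ̂_MAP = 1.000

ℓ'(φ) = 13/φ − 5 − 8φ. Setting this to zero and multiplying by φ: 8φ² + 5φ − 13 = 0.
φ = (−5 + √(5² + 4·8·13)) / (2·8) = (−5 + √441) / 16 = (−5 + 21)/16 = 1.
ℓ''(φ) = −13/φ² − 8 < 0, confirming a maximum.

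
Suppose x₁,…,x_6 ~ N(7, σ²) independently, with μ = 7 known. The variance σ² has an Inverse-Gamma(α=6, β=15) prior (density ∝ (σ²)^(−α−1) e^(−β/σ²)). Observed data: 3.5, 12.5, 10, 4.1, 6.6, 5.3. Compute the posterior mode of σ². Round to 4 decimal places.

σ̂²_MAP = 4.6480

Sum of squared deviations about the known mean: SS = (3.5−7)² + (12.5−7)² + (10−7)² + (4.1−7)² + (6.6−7)² + (5.3−7)² = 62.96.
The Normal likelihood contributes (σ²)^(−n/2) exp(−SS/(2σ²)), so the posterior is Inverse-Gamma(α + n/2, β + SS/2) = Inverse-Gamma(9, 46.48).
The mode of Inverse-Gamma(a, b) is b/(a+1) = 46.48/10 ≈ 4.6480.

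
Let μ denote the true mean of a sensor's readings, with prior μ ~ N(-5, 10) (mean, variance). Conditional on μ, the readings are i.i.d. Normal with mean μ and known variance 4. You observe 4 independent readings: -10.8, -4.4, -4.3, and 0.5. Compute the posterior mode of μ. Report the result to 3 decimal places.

n = 4; x̄ = ((-10.8) + (-4.4) + (-4.3) + 0.5)/4 = -19/4 = -4.75.
For a Normal prior and Normal likelihood with known variance, the posterior is Normal; its mode equals its mean, the precision-weighted average.
Prior precision 1/σ₀² = 1/10 = 0.1; data precision n/σ² = 4/4 = 1.
μ̂ = (0.1·(-5) + 1·(-4.75)) / (0.1 + 1) = (-5.25)/1.1 = -105/22 ≈ -4.773.

μ̂_MAP = -4.773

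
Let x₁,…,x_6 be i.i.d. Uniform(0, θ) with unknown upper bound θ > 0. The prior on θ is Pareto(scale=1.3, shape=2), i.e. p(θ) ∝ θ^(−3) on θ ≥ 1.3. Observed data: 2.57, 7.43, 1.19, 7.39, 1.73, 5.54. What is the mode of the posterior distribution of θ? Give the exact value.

θ̂_MAP = 7.43

The Uniform(0, θ) likelihood is θ^(−n) for θ ≥ max(xᵢ), zero otherwise. Here max(xᵢ) = 7.43.
Posterior ∝ θ^(−3) · θ^(−6) = θ^(−9) on θ ≥ max(1.3, 7.43) = 7.43.
This density is strictly decreasing in θ, so the posterior mode lies at the lower boundary of the support.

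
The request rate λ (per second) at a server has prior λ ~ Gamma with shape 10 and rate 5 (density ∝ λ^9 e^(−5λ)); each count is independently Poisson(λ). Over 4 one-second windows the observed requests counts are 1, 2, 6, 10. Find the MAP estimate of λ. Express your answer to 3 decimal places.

λ̂_MAP = 3.111

Σxᵢ = 1+2+6+10 = 19, with n = 4.
Posterior ∝ λ^9e^(−5λ) · λ^19e^(−4λ) = λ^28e^(−9λ), i.e. Gamma(shape=29, rate=9).
The mode of a Gamma(a, b) with a ≥ 1 (shape–rate) is (a−1)/b = 28/9 ≈ 3.111.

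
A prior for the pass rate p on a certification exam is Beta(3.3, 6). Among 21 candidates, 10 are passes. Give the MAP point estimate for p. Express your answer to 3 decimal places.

Prior: Beta(3.3, 6).
Data: 10 successes in 21 trials. The binomial likelihood contributes p^10(1−p)^11, so the posterior is Beta(3.3+10, 6+11) = Beta(13.3, 17).
For Beta(a, b) with a, b > 1 the mode is (a−1)/(a+b−2) = 12.3/28.3 ≈ 0.435.

p̂_MAP = 0.435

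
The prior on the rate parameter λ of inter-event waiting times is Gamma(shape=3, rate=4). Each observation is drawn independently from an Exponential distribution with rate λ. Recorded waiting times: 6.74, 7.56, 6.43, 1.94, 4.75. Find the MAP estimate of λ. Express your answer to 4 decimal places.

The Exponential(rate=λ) likelihood is ∝ λ^n e^(−λΣtᵢ). Here n = 5 and Σtᵢ = 6.74 + 7.56 + 6.43 + 1.94 + 4.75 = 27.42.
Posterior ∝ λ^2e^(−4λ) · λ^5e^(−27.42λ) = λ^7e^(−31.42λ), i.e. Gamma(8, 31.42).
Mode = (a−1)/b = 7/31.42 ≈ 0.2228.

λ̂_MAP = 0.2228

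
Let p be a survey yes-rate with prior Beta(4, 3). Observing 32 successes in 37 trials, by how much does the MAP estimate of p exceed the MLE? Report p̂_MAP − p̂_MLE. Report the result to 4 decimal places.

Posterior is Beta(36, 8); MAP = (36−1)/(44−2) = 35/42 ≈ 0.83333.
MLE ignores the prior: p̂_MLE = k/n = 32/37 ≈ 0.86486.
Difference = 35/42 − 32/37 = -7/222 ≈ -0.0315.

MAP − MLE = -0.0315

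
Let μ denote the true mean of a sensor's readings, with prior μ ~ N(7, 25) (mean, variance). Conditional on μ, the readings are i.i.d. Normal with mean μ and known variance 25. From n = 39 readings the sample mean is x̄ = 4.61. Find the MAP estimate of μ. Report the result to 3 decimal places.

μ̂_MAP = 4.670

n = 39, x̄ = 4.61.
For a Normal prior and Normal likelihood with known variance, the posterior is Normal; its mode equals its mean, the precision-weighted average.
Prior precision 1/σ₀² = 1/25 = 0.04; data precision n/σ² = 39/25 = 1.56.
μ̂ = (0.04·7 + 1.56·4.61) / (0.04 + 1.56) = 7.4716/1.6 = 4.66975 ≈ 4.670.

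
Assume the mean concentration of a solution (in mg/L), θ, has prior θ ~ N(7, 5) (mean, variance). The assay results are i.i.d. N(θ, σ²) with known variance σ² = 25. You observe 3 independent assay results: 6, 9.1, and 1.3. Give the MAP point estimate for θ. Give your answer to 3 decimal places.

θ̂_MAP = 6.425

n = 3; x̄ = (6 + 9.1 + 1.3)/3 = 16.4/3 = 82/15 ≈ 5.4667.
For a Normal prior and Normal likelihood with known variance, the posterior is Normal; its mode equals its mean, the precision-weighted average.
Prior precision 1/σ₀² = 1/5 = 0.2; data precision n/σ² = 3/25 = 0.12.
θ̂ = (0.2·7 + 0.12·(82/15)) / (0.2 + 0.12) = 2.056/0.32 = 6.425.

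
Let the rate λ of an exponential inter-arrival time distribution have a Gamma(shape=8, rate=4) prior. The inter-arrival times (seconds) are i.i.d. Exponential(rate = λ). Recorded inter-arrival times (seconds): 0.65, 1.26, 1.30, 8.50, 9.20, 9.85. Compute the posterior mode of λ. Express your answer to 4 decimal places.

λ̂_MAP = 0.3740

The Exponential(rate=λ) likelihood is ∝ λ^n e^(−λΣtᵢ). Here n = 6 and Σtᵢ = 0.65 + 1.26 + 1.30 + 8.50 + 9.20 + 9.85 = 30.76.
Posterior ∝ λ^7e^(−4λ) · λ^6e^(−30.76λ) = λ^13e^(−34.76λ), i.e. Gamma(14, 34.76).
Mode = (a−1)/b = 13/34.76 ≈ 0.3740.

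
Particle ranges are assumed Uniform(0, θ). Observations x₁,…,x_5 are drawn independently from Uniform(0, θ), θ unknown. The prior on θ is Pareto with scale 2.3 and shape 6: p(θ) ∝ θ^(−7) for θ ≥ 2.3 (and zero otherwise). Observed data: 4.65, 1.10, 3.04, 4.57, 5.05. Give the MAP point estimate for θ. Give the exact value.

The Uniform(0, θ) likelihood is θ^(−n) for θ ≥ max(xᵢ), zero otherwise. Here max(xᵢ) = 5.05.
Posterior ∝ θ^(−7) · θ^(−5) = θ^(−12) on θ ≥ max(2.3, 5.05) = 5.05.
This density is strictly decreasing in θ, so the posterior mode lies at the lower boundary of the support.

θ̂_MAP = 5.05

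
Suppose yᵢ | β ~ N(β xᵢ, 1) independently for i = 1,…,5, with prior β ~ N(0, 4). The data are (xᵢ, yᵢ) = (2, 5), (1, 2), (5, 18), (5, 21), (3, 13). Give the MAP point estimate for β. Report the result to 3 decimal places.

log p(β | y) = −Σ(yᵢ − βxᵢ)²/(2·1) − β²/(2·4) + const.
Setting the derivative to zero: Σxᵢ(yᵢ − βxᵢ)/1 − β/4 = 0, so β = Σxᵢyᵢ / (Σxᵢ² + σ²/τ²).
Σxᵢyᵢ = 2·5 + 1·2 + 5·18 + 5·21 + 3·13 = 246; Σxᵢ² = 64; σ²/τ² = 0.25.
β̂_MAP = 246 / (64 + 0.25) = 246/64.25 ≈ 3.829.

β̂_MAP = 3.829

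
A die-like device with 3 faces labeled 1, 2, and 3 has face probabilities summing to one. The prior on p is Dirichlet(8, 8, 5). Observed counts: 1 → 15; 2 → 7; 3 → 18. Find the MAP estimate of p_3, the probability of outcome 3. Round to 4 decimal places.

MAP estimate: 0.3793

The posterior is Dirichlet(αᵢ + nᵢ) = Dirichlet(23, 15, 23).
For a Dirichlet(a₁,…,a_K) with all aᵢ > 1, the mode has j-th component (aⱼ − 1)/(Σaᵢ − K).
Here Σaᵢ = 61 and K = 3, so p_3 = (23 − 1)/(61 − 3) = 22/58 ≈ 0.3793.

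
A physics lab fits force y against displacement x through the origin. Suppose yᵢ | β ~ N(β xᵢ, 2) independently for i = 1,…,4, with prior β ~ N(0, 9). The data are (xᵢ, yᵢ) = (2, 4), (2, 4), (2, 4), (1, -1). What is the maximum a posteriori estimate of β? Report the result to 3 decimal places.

β̂_MAP = 1.739

log p(β | y) = −Σ(yᵢ − βxᵢ)²/(2·2) − β²/(2·9) + const.
Setting the derivative to zero: Σxᵢ(yᵢ − βxᵢ)/2 − β/9 = 0, so β = Σxᵢyᵢ / (Σxᵢ² + σ²/τ²).
Σxᵢyᵢ = 2·4 + 2·4 + 2·4 + 1·(-1) = 23; Σxᵢ² = 13; σ²/τ² = 2/9.
β̂_MAP = 23 / (13 + 2/9) = 23/(119/9) = 207/119 ≈ 1.739.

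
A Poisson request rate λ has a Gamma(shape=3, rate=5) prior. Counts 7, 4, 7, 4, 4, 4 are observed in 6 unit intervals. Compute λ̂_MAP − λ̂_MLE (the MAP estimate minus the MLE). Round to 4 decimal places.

Σxᵢ = 30. Posterior is Gamma(33, 11); MAP = (33−1)/11 = 32/11 ≈ 2.90909.
MLE = x̄ = 30/6 ≈ 5.00000.
Difference = 32/11 − 30/6 = -23/11 ≈ -2.0909.

MAP − MLE = -2.0909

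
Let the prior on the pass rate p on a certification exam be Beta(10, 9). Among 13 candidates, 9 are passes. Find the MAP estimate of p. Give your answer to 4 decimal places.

p̂_MAP = 0.6000

Prior: Beta(10, 9).
Data: 9 successes in 13 trials. The binomial likelihood contributes p^9(1−p)^4, so the posterior is Beta(10+9, 9+4) = Beta(19, 13).
For Beta(a, b) with a, b > 1 the mode is (a−1)/(a+b−2) = 18/30 ≈ 0.6000.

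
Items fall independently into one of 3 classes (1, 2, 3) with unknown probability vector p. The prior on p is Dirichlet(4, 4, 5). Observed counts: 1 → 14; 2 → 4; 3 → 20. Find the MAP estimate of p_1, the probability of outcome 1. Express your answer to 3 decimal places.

The posterior is Dirichlet(αᵢ + nᵢ) = Dirichlet(18, 8, 25).
For a Dirichlet(a₁,…,a_K) with all aᵢ > 1, the mode has j-th component (aⱼ − 1)/(Σaᵢ − K).
Here Σaᵢ = 51 and K = 3, so p_1 = (18 − 1)/(51 − 3) = 17/48 ≈ 0.354.

MAP estimate: 0.354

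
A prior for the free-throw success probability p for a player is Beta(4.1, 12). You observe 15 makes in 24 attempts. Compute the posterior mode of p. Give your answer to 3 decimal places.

Prior: Beta(4.1, 12).
Data: 15 successes in 24 trials. The binomial likelihood contributes p^15(1−p)^9, so the posterior is Beta(4.1+15, 12+9) = Beta(19.1, 21).
For Beta(a, b) with a, b > 1 the mode is (a−1)/(a+b−2) = 18.1/38.1 ≈ 0.475.

p̂_MAP = 0.475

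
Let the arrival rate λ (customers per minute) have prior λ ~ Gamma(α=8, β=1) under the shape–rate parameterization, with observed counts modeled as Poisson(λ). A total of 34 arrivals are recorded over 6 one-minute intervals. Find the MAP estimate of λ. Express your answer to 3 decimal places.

λ̂_MAP = 5.857

Σxᵢ = 34, n = 6.
Posterior ∝ λ^7e^(−1λ) · λ^34e^(−6λ) = λ^41e^(−7λ), i.e. Gamma(shape=42, rate=7).
The mode of a Gamma(a, b) with a ≥ 1 (shape–rate) is (a−1)/b = 41/7 ≈ 5.857.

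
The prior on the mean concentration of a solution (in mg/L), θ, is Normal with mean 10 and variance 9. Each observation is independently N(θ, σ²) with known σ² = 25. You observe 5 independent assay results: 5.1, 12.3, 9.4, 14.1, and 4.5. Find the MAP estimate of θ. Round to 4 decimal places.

n = 5; x̄ = (5.1 + 12.3 + 9.4 + 14.1 + 4.5)/5 = 45.4/5 = 9.08.
For a Normal prior and Normal likelihood with known variance, the posterior is Normal; its mode equals its mean, the precision-weighted average.
Prior precision 1/σ₀² = 1/9; data precision n/σ² = 5/25 = 0.2.
θ̂ = ((1/9)·10 + 0.2·9.08) / (1/9 + 0.2) = (3293/1125)/(14/45) = 3293/350 ≈ 9.4086.

θ̂_MAP = 9.4086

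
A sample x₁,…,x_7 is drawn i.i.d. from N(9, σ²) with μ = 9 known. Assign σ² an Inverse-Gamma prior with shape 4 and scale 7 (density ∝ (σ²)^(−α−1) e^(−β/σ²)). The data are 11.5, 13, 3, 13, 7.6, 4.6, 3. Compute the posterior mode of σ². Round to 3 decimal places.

Sum of squared deviations about the known mean: SS = (11.5−9)² + (13−9)² + (3−9)² + (13−9)² + (7.6−9)² + (4.6−9)² + (3−9)² = 131.57.
The Normal likelihood contributes (σ²)^(−n/2) exp(−SS/(2σ²)), so the posterior is Inverse-Gamma(α + n/2, β + SS/2) = Inverse-Gamma(7.5, 72.785).
The mode of Inverse-Gamma(a, b) is b/(a+1) = 72.785/8.5 ≈ 8.563.

σ̂²_MAP = 8.563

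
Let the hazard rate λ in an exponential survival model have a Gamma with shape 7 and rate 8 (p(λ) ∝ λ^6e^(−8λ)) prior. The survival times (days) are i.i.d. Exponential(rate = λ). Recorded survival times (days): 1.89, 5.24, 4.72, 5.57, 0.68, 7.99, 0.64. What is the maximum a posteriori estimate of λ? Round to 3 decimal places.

The Exponential(rate=λ) likelihood is ∝ λ^n e^(−λΣtᵢ). Here n = 7 and Σtᵢ = 1.89 + 5.24 + 4.72 + 5.57 + 0.68 + 7.99 + 0.64 = 26.73.
Posterior ∝ λ^6e^(−8λ) · λ^7e^(−26.73λ) = λ^13e^(−34.73λ), i.e. Gamma(14, 34.73).
Mode = (a−1)/b = 13/34.73 ≈ 0.374.

λ̂_MAP = 0.374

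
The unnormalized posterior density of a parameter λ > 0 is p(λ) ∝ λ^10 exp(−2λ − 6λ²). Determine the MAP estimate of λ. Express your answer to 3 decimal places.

ℓ'(λ) = 10/λ − 2 − 12λ. Setting this to zero and multiplying by λ: 12λ² + 2λ − 10 = 0.
λ = (−2 + √(2² + 4·12·10)) / (2·12) = (−2 + √484) / 24 = (−2 + 22)/24 = 5/6.
ℓ''(λ) = −10/λ² − 12 < 0, confirming a maximum.

λ̂_MAP = 0.833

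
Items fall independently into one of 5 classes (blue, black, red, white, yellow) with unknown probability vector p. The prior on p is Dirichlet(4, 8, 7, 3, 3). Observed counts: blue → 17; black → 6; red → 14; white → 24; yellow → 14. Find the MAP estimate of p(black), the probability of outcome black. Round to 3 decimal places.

The posterior is Dirichlet(αᵢ + nᵢ) = Dirichlet(21, 14, 21, 27, 17).
For a Dirichlet(a₁,…,a_K) with all aᵢ > 1, the mode has j-th component (aⱼ − 1)/(Σaᵢ − K).
Here Σaᵢ = 100 and K = 5, so p(black) = (14 − 1)/(100 − 5) = 13/95 ≈ 0.137.

MAP estimate of p(black) = 0.137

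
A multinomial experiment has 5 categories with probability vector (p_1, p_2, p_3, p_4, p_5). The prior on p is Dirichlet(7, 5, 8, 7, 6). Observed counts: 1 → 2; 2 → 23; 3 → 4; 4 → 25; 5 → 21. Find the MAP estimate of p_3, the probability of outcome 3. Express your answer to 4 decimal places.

The posterior is Dirichlet(αᵢ + nᵢ) = Dirichlet(9, 28, 12, 32, 27).
For a Dirichlet(a₁,…,a_K) with all aᵢ > 1, the mode has j-th component (aⱼ − 1)/(Σaᵢ − K).
Here Σaᵢ = 108 and K = 5, so p_3 = (12 − 1)/(108 − 5) = 11/103 ≈ 0.1068.

MAP estimate: 0.1068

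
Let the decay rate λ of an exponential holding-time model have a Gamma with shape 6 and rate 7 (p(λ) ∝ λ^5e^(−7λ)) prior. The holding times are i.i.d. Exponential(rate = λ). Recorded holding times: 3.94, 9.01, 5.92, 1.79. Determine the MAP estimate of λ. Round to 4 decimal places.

The Exponential(rate=λ) likelihood is ∝ λ^n e^(−λΣtᵢ). Here n = 4 and Σtᵢ = 3.94 + 9.01 + 5.92 + 1.79 = 20.66.
Posterior ∝ λ^5e^(−7λ) · λ^4e^(−20.66λ) = λ^9e^(−27.66λ), i.e. Gamma(10, 27.66).
Mode = (a−1)/b = 9/27.66 ≈ 0.3254.

λ̂_MAP = 0.3254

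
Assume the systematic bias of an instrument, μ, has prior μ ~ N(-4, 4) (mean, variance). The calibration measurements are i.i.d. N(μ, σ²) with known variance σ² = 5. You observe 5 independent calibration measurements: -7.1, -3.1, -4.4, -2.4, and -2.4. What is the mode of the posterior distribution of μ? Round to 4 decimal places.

μ̂_MAP = -3.9040

n = 5; x̄ = ((-7.1) + (-3.1) + (-4.4) + (-2.4) + (-2.4))/5 = -19.4/5 = -3.88.
For a Normal prior and Normal likelihood with known variance, the posterior is Normal; its mode equals its mean, the precision-weighted average.
Prior precision 1/σ₀² = 1/4 = 0.25; data precision n/σ² = 5/5 = 1.
μ̂ = (0.25·(-4) + 1·(-3.88)) / (0.25 + 1) = (-4.88)/1.25 = -3.9040.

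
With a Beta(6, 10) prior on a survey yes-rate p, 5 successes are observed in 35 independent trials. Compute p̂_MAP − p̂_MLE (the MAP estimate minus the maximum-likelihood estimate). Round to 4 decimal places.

MAP − MLE = 0.0612

Posterior is Beta(11, 40); MAP = (11−1)/(51−2) = 10/49 ≈ 0.20408.
MLE ignores the prior: p̂_MLE = k/n = 5/35 ≈ 0.14286.
Difference = 10/49 − 5/35 = 3/49 ≈ 0.0612.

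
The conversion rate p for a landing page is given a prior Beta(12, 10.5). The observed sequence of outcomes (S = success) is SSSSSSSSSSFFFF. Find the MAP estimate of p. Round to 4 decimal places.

p̂_MAP = 0.6087

Prior: Beta(12, 10.5).
Data: 10 successes in 14 trials (from the sequence). The binomial likelihood contributes p^10(1−p)^4, so the posterior is Beta(12+10, 10.5+4) = Beta(22, 14.5).
For Beta(a, b) with a, b > 1 the mode is (a−1)/(a+b−2) = 21/34.5 ≈ 0.6087.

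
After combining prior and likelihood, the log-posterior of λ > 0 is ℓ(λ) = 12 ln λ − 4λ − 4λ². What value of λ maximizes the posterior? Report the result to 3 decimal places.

ℓ'(λ) = 12/λ − 4 − 8λ. Setting this to zero and multiplying by λ: 8λ² + 4λ − 12 = 0.
λ = (−4 + √(4² + 4·8·12)) / (2·8) = (−4 + √400) / 16 = (−4 + 20)/16 = 1.
ℓ''(λ) = −12/λ² − 8 < 0, confirming a maximum.

λ̂_MAP = 1.000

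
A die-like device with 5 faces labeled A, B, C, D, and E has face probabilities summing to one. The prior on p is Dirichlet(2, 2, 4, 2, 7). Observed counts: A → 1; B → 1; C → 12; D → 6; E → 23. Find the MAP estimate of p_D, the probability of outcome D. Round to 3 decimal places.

The posterior is Dirichlet(αᵢ + nᵢ) = Dirichlet(3, 3, 16, 8, 30).
For a Dirichlet(a₁,…,a_K) with all aᵢ > 1, the mode has j-th component (aⱼ − 1)/(Σaᵢ − K).
Here Σaᵢ = 60 and K = 5, so p_D = (8 − 1)/(60 − 5) = 7/55 ≈ 0.127.

MAP estimate of p_D = 0.127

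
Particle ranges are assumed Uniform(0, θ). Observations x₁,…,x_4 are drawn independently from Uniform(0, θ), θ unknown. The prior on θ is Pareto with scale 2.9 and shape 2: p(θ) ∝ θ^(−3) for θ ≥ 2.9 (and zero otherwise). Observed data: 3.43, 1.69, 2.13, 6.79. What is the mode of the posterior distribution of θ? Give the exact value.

θ̂_MAP = 6.79

The Uniform(0, θ) likelihood is θ^(−n) for θ ≥ max(xᵢ), zero otherwise. Here max(xᵢ) = 6.79.
Posterior ∝ θ^(−3) · θ^(−4) = θ^(−7) on θ ≥ max(2.9, 6.79) = 6.79.
This density is strictly decreasing in θ, so the posterior mode lies at the lower boundary of the support.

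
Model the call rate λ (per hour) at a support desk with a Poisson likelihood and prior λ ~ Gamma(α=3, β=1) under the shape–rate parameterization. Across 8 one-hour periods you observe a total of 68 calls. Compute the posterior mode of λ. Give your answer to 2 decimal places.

Σxᵢ = 68, n = 8.
Posterior ∝ λ^2e^(−1λ) · λ^68e^(−8λ) = λ^70e^(−9λ), i.e. Gamma(shape=71, rate=9).
The mode of a Gamma(a, b) with a ≥ 1 (shape–rate) is (a−1)/b = 70/9 ≈ 7.78.

λ̂_MAP = 7.78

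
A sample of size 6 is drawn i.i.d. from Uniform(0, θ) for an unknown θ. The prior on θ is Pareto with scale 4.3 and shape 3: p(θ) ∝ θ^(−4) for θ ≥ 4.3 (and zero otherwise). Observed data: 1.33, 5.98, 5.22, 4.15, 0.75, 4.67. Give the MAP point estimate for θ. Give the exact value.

θ̂_MAP = 5.98

The Uniform(0, θ) likelihood is θ^(−n) for θ ≥ max(xᵢ), zero otherwise. Here max(xᵢ) = 5.98.
Posterior ∝ θ^(−4) · θ^(−6) = θ^(−10) on θ ≥ max(4.3, 5.98) = 5.98.
This density is strictly decreasing in θ, so the posterior mode lies at the lower boundary of the support.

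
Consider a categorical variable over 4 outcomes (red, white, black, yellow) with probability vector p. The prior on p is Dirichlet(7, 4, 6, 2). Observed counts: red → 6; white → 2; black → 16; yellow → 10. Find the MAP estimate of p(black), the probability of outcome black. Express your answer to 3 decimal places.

The posterior is Dirichlet(αᵢ + nᵢ) = Dirichlet(13, 6, 22, 12).
For a Dirichlet(a₁,…,a_K) with all aᵢ > 1, the mode has j-th component (aⱼ − 1)/(Σaᵢ − K).
Here Σaᵢ = 53 and K = 4, so p(black) = (22 − 1)/(53 − 4) = 21/49 ≈ 0.429.

MAP estimate of p(black) = 0.429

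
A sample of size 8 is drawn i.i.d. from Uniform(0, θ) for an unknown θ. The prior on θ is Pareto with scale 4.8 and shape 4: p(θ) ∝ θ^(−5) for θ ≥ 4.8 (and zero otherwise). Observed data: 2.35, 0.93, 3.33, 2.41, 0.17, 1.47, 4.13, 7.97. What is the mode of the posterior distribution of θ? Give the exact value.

θ̂_MAP = 7.97

The Uniform(0, θ) likelihood is θ^(−n) for θ ≥ max(xᵢ), zero otherwise. Here max(xᵢ) = 7.97.
Posterior ∝ θ^(−5) · θ^(−8) = θ^(−13) on θ ≥ max(4.8, 7.97) = 7.97.
This density is strictly decreasing in θ, so the posterior mode lies at the lower boundary of the support.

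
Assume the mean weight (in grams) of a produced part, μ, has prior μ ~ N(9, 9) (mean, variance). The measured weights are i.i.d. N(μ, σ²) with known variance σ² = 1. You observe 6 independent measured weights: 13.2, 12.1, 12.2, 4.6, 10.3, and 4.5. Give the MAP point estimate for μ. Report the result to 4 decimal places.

n = 6; x̄ = (13.2 + 12.1 + 12.2 + 4.6 + 10.3 + 4.5)/6 = 56.9/6 = 569/60 ≈ 9.4833.
For a Normal prior and Normal likelihood with known variance, the posterior is Normal; its mode equals its mean, the precision-weighted average.
Prior precision 1/σ₀² = 1/9; data precision n/σ² = 6/1 = 6.
μ̂ = ((1/9)·9 + 6·(569/60)) / (1/9 + 6) = 57.9/(55/9) = 5211/550 ≈ 9.4745.

μ̂_MAP = 9.4745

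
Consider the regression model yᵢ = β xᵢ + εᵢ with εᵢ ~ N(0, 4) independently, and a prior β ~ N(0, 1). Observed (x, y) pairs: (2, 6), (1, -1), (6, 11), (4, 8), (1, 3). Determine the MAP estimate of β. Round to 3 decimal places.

β̂_MAP = 1.806

log p(β | y) = −Σ(yᵢ − βxᵢ)²/(2·4) − β²/(2·1) + const.
Setting the derivative to zero: Σxᵢ(yᵢ − βxᵢ)/4 − β/1 = 0, so β = Σxᵢyᵢ / (Σxᵢ² + σ²/τ²).
Σxᵢyᵢ = 2·6 + 1·(-1) + 6·11 + 4·8 + 1·3 = 112; Σxᵢ² = 58; σ²/τ² = 4.
β̂_MAP = 112 / (58 + 4) = 112/62 ≈ 1.806.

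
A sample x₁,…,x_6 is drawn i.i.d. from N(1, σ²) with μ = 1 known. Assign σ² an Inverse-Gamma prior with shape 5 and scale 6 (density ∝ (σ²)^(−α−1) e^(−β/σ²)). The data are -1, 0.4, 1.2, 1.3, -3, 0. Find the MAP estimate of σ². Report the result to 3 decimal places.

Sum of squared deviations about the known mean: SS = (-1−1)² + (0.4−1)² + (1.2−1)² + (1.3−1)² + (-3−1)² + (0−1)² = 21.49.
The Normal likelihood contributes (σ²)^(−n/2) exp(−SS/(2σ²)), so the posterior is Inverse-Gamma(α + n/2, β + SS/2) = Inverse-Gamma(8, 16.745).
The mode of Inverse-Gamma(a, b) is b/(a+1) = 16.745/9 ≈ 1.861.

σ̂²_MAP = 1.861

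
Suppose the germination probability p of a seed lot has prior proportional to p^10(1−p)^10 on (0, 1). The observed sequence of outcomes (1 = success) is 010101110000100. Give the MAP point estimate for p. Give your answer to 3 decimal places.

The prior density ∝ p^10(1−p)^10 is the kernel of Beta(11, 11).
Data: 6 successes in 15 trials (from the sequence). The binomial likelihood contributes p^6(1−p)^9, so the posterior is Beta(11+6, 11+9) = Beta(17, 20).
For Beta(a, b) with a, b > 1 the mode is (a−1)/(a+b−2) = 16/35 ≈ 0.457.

p̂_MAP = 0.457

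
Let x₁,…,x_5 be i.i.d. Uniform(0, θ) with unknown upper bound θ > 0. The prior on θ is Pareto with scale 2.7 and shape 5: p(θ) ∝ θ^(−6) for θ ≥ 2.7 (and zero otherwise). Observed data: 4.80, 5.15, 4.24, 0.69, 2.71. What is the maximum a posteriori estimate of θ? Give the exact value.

The Uniform(0, θ) likelihood is θ^(−n) for θ ≥ max(xᵢ), zero otherwise. Here max(xᵢ) = 5.15.
Posterior ∝ θ^(−6) · θ^(−5) = θ^(−11) on θ ≥ max(2.7, 5.15) = 5.15.
This density is strictly decreasing in θ, so the posterior mode lies at the lower boundary of the support.

θ̂_MAP = 5.15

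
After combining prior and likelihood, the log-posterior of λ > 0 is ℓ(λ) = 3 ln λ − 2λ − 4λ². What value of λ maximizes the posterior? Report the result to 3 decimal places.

ℓ'(λ) = 3/λ − 2 − 8λ. Setting this to zero and multiplying by λ: 8λ² + 2λ − 3 = 0.
λ = (−2 + √(2² + 4·8·3)) / (2·8) = (−2 + √100) / 16 = (−2 + 10)/16 = 1/2.
ℓ''(λ) = −3/λ² − 8 < 0, confirming a maximum.

λ̂_MAP = 0.500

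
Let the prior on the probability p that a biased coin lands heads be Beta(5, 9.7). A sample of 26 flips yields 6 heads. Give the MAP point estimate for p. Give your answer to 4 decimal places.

p̂_MAP = 0.2584

Prior: Beta(5, 9.7).
Data: 6 successes in 26 trials. The binomial likelihood contributes p^6(1−p)^20, so the posterior is Beta(5+6, 9.7+20) = Beta(11, 29.7).
For Beta(a, b) with a, b > 1 the mode is (a−1)/(a+b−2) = 10/38.7 ≈ 0.2584.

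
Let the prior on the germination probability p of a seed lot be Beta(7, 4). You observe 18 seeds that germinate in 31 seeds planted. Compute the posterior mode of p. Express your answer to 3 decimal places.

p̂_MAP = 0.600

Prior: Beta(7, 4).
Data: 18 successes in 31 trials. The binomial likelihood contributes p^18(1−p)^13, so the posterior is Beta(7+18, 4+13) = Beta(25, 17).
For Beta(a, b) with a, b > 1 the mode is (a−1)/(a+b−2) = 24/40 ≈ 0.600.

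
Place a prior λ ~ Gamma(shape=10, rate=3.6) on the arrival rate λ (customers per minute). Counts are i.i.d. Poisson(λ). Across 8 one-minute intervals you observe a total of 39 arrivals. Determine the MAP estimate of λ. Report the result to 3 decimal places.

λ̂_MAP = 4.138

Σxᵢ = 39, n = 8.
Posterior ∝ λ^9e^(−3.6λ) · λ^39e^(−8λ) = λ^48e^(−11.6λ), i.e. Gamma(shape=49, rate=11.6).
The mode of a Gamma(a, b) with a ≥ 1 (shape–rate) is (a−1)/b = 48/11.6 ≈ 4.138.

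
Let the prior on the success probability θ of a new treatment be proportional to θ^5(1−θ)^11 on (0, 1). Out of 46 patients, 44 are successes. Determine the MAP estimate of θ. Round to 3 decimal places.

θ̂_MAP = 0.790

The prior density ∝ θ^5(1−θ)^11 is the kernel of Beta(6, 12).
Data: 44 successes in 46 trials. The binomial likelihood contributes θ^44(1−θ)^2, so the posterior is Beta(6+44, 12+2) = Beta(50, 14).
For Beta(a, b) with a, b > 1 the mode is (a−1)/(a+b−2) = 49/62 ≈ 0.790.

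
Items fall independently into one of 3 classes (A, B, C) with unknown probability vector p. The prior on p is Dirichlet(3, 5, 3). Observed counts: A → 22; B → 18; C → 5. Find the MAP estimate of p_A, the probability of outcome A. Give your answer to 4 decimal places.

MAP estimate of p_A = 0.4528

The posterior is Dirichlet(αᵢ + nᵢ) = Dirichlet(25, 23, 8).
For a Dirichlet(a₁,…,a_K) with all aᵢ > 1, the mode has j-th component (aⱼ − 1)/(Σaᵢ − K).
Here Σaᵢ = 56 and K = 3, so p_A = (25 − 1)/(56 − 3) = 24/53 ≈ 0.4528.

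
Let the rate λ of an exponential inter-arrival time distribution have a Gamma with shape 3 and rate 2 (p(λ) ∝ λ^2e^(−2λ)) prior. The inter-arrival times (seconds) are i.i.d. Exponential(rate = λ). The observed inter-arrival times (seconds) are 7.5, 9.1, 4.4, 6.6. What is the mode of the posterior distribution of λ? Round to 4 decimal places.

The Exponential(rate=λ) likelihood is ∝ λ^n e^(−λΣtᵢ). Here n = 4 and Σtᵢ = 7.5 + 9.1 + 4.4 + 6.6 = 27.6.
Posterior ∝ λ^2e^(−2λ) · λ^4e^(−27.6λ) = λ^6e^(−29.6λ), i.e. Gamma(7, 29.6).
Mode = (a−1)/b = 6/29.6 ≈ 0.2027.

λ̂_MAP = 0.2027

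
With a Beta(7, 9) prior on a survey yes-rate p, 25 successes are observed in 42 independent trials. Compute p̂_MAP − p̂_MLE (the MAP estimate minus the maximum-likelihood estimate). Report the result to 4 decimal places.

Posterior is Beta(32, 26); MAP = (32−1)/(58−2) = 31/56 ≈ 0.55357.
MLE ignores the prior: p̂_MLE = k/n = 25/42 ≈ 0.59524.
Difference = 31/56 − 25/42 = -1/24 ≈ -0.0417.

MAP − MLE = -0.0417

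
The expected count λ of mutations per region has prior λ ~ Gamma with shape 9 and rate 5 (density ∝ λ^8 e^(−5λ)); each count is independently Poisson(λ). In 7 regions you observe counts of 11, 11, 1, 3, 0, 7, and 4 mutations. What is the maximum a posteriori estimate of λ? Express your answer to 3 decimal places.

Σxᵢ = 11+11+1+3+0+7+4 = 37, with n = 7.
Posterior ∝ λ^8e^(−5λ) · λ^37e^(−7λ) = λ^45e^(−12λ), i.e. Gamma(shape=46, rate=12).
The mode of a Gamma(a, b) with a ≥ 1 (shape–rate) is (a−1)/b = 45/12 ≈ 3.750.

λ̂_MAP = 3.750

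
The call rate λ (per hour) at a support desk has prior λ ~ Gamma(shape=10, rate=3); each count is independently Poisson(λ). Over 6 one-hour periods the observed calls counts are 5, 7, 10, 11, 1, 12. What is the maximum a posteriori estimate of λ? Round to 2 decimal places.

Σxᵢ = 5+7+10+11+1+12 = 46, with n = 6.
Posterior ∝ λ^9e^(−3λ) · λ^46e^(−6λ) = λ^55e^(−9λ), i.e. Gamma(shape=56, rate=9).
The mode of a Gamma(a, b) with a ≥ 1 (shape–rate) is (a−1)/b = 55/9 ≈ 6.11.

λ̂_MAP = 6.11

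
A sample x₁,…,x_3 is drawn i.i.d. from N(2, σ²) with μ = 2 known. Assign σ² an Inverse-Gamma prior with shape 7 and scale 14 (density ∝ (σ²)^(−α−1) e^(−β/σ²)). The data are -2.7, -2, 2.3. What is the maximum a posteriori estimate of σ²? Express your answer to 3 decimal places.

σ̂²_MAP = 3.483

Sum of squared deviations about the known mean: SS = (-2.7−2)² + (-2−2)² + (2.3−2)² = 38.18.
The Normal likelihood contributes (σ²)^(−n/2) exp(−SS/(2σ²)), so the posterior is Inverse-Gamma(α + n/2, β + SS/2) = Inverse-Gamma(8.5, 33.09).
The mode of Inverse-Gamma(a, b) is b/(a+1) = 33.09/9.5 ≈ 3.483.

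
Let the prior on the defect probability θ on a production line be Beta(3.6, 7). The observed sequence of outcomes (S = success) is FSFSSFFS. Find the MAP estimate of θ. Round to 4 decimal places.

Prior: Beta(3.6, 7).
Data: 4 successes in 8 trials (from the sequence). The binomial likelihood contributes θ^4(1−θ)^4, so the posterior is Beta(3.6+4, 7+4) = Beta(7.6, 11).
For Beta(a, b) with a, b > 1 the mode is (a−1)/(a+b−2) = 6.6/16.6 ≈ 0.3976.

θ̂_MAP = 0.3976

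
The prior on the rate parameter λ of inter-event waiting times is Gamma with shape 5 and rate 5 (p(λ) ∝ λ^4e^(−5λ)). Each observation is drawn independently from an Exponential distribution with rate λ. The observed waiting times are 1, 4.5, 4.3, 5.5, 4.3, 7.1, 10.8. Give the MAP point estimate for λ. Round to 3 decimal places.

λ̂_MAP = 0.259

The Exponential(rate=λ) likelihood is ∝ λ^n e^(−λΣtᵢ). Here n = 7 and Σtᵢ = 1 + 4.5 + 4.3 + 5.5 + 4.3 + 7.1 + 10.8 = 37.5.
Posterior ∝ λ^4e^(−5λ) · λ^7e^(−37.5λ) = λ^11e^(−42.5λ), i.e. Gamma(12, 42.5).
Mode = (a−1)/b = 11/42.5 ≈ 0.259.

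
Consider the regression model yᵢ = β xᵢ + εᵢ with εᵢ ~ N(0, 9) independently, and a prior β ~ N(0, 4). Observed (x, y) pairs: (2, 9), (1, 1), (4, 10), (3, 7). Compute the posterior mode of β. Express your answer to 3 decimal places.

β̂_MAP = 2.481

log p(β | y) = −Σ(yᵢ − βxᵢ)²/(2·9) − β²/(2·4) + const.
Setting the derivative to zero: Σxᵢ(yᵢ − βxᵢ)/9 − β/4 = 0, so β = Σxᵢyᵢ / (Σxᵢ² + σ²/τ²).
Σxᵢyᵢ = 2·9 + 1·1 + 4·10 + 3·7 = 80; Σxᵢ² = 30; σ²/τ² = 2.25.
β̂_MAP = 80 / (30 + 2.25) = 80/32.25 ≈ 2.481.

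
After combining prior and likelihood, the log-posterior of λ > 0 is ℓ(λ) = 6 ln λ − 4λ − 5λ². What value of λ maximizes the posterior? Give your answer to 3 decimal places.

λ̂_MAP = 0.600

ℓ'(λ) = 6/λ − 4 − 10λ. Setting this to zero and multiplying by λ: 10λ² + 4λ − 6 = 0.
λ = (−4 + √(4² + 4·10·6)) / (2·10) = (−4 + √256) / 20 = (−4 + 16)/20 = 3/5.
ℓ''(λ) = −6/λ² − 10 < 0, confirming a maximum.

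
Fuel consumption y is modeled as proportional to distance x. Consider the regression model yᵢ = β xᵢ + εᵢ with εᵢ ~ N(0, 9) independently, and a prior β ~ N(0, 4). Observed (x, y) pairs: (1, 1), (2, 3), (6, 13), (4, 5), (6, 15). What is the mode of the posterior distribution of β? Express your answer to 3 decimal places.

log p(β | y) = −Σ(yᵢ − βxᵢ)²/(2·9) − β²/(2·4) + const.
Setting the derivative to zero: Σxᵢ(yᵢ − βxᵢ)/9 − β/4 = 0, so β = Σxᵢyᵢ / (Σxᵢ² + σ²/τ²).
Σxᵢyᵢ = 1·1 + 2·3 + 6·13 + 4·5 + 6·15 = 195; Σxᵢ² = 93; σ²/τ² = 2.25.
β̂_MAP = 195 / (93 + 2.25) = 195/95.25 ≈ 2.047.

β̂_MAP = 2.047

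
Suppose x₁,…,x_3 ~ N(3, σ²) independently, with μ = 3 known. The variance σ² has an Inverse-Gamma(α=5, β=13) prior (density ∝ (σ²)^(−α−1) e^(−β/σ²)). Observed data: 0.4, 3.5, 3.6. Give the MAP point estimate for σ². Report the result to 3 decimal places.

σ̂²_MAP = 2.225

Sum of squared deviations about the known mean: SS = (0.4−3)² + (3.5−3)² + (3.6−3)² = 7.37.
The Normal likelihood contributes (σ²)^(−n/2) exp(−SS/(2σ²)), so the posterior is Inverse-Gamma(α + n/2, β + SS/2) = Inverse-Gamma(6.5, 16.685).
The mode of Inverse-Gamma(a, b) is b/(a+1) = 16.685/7.5 ≈ 2.225.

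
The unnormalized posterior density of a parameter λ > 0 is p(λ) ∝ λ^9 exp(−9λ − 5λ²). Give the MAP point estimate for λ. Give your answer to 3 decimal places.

ℓ'(λ) = 9/λ − 9 − 10λ. Setting this to zero and multiplying by λ: 10λ² + 9λ − 9 = 0.
λ = (−9 + √(9² + 4·10·9)) / (2·10) = (−9 + √441) / 20 = (−9 + 21)/20 = 3/5.
ℓ''(λ) = −9/λ² − 10 < 0, confirming a maximum.

λ̂_MAP = 0.600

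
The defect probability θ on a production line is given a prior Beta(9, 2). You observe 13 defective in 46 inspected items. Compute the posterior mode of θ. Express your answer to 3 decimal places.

Prior: Beta(9, 2).
Data: 13 successes in 46 trials. The binomial likelihood contributes θ^13(1−θ)^33, so the posterior is Beta(9+13, 2+33) = Beta(22, 35).
For Beta(a, b) with a, b > 1 the mode is (a−1)/(a+b−2) = 21/55 ≈ 0.382.

θ̂_MAP = 0.382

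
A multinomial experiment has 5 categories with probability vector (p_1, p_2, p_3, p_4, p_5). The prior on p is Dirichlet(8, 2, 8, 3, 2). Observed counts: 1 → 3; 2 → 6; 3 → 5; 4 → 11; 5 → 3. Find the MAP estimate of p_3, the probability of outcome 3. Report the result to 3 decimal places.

The posterior is Dirichlet(αᵢ + nᵢ) = Dirichlet(11, 8, 13, 14, 5).
For a Dirichlet(a₁,…,a_K) with all aᵢ > 1, the mode has j-th component (aⱼ − 1)/(Σaᵢ − K).
Here Σaᵢ = 51 and K = 5, so p_3 = (13 − 1)/(51 − 5) = 12/46 ≈ 0.261.

MAP estimate: 0.261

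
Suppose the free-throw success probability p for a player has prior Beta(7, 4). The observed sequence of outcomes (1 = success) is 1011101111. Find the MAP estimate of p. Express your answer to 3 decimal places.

p̂_MAP = 0.737

Prior: Beta(7, 4).
Data: 8 successes in 10 trials (from the sequence). The binomial likelihood contributes p^8(1−p)^2, so the posterior is Beta(7+8, 4+2) = Beta(15, 6).
For Beta(a, b) with a, b > 1 the mode is (a−1)/(a+b−2) = 14/19 ≈ 0.737.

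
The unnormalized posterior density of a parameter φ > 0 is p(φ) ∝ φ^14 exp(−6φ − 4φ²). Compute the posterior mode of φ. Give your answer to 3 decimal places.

φ̂_MAP = 1.000

ℓ'(φ) = 14/φ − 6 − 8φ. Setting this to zero and multiplying by φ: 8φ² + 6φ − 14 = 0.
φ = (−6 + √(6² + 4·8·14)) / (2·8) = (−6 + √484) / 16 = (−6 + 22)/16 = 1.
ℓ''(φ) = −14/φ² − 8 < 0, confirming a maximum.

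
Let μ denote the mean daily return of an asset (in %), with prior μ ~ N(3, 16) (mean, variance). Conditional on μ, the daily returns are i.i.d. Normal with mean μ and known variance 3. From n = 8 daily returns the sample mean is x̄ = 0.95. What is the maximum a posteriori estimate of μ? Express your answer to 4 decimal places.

μ̂_MAP = 0.9969

n = 8, x̄ = 0.95.
For a Normal prior and Normal likelihood with known variance, the posterior is Normal; its mode equals its mean, the precision-weighted average.
Prior precision 1/σ₀² = 1/16 = 0.0625; data precision n/σ² = 8/3.
μ̂ = (0.0625·3 + (8/3)·0.95) / (0.0625 + 8/3) = (653/240)/(131/48) = 653/655 ≈ 0.9969.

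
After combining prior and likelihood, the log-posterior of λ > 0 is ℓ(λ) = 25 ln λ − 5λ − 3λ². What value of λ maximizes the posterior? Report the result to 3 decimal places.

ℓ'(λ) = 25/λ − 5 − 6λ. Setting this to zero and multiplying by λ: 6λ² + 5λ − 25 = 0.
λ = (−5 + √(5² + 4·6·25)) / (2·6) = (−5 + √625) / 12 = (−5 + 25)/12 = 5/3.
ℓ''(λ) = −25/λ² − 6 < 0, confirming a maximum.

λ̂_MAP = 1.667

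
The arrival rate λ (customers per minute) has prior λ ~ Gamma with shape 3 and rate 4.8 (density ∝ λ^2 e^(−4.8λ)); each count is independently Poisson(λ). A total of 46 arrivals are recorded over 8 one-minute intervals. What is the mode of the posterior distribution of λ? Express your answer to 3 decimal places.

λ̂_MAP = 3.750

Σxᵢ = 46, n = 8.
Posterior ∝ λ^2e^(−4.8λ) · λ^46e^(−8λ) = λ^48e^(−12.8λ), i.e. Gamma(shape=49, rate=12.8).
The mode of a Gamma(a, b) with a ≥ 1 (shape–rate) is (a−1)/b = 48/12.8 ≈ 3.750.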